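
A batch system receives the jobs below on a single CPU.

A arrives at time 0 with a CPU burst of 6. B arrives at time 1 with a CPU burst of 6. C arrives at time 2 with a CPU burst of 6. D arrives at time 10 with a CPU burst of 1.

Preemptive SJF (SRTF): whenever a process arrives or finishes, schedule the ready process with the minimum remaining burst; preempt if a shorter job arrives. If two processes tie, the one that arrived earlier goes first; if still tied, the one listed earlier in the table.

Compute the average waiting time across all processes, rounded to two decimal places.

4.25

Schedule: | A 0-6 | B 6-10 | D 10-11 | B 11-13 | C 13-19 |
Completion: A=6  B=13  C=19  D=11
Turnaround (C−A): A=6  B=12  C=17  D=1
Waiting times: A=0, B=6, C=11, D=0
Average waiting = (0+6+11+0) / 4 = 17/4 = 4.25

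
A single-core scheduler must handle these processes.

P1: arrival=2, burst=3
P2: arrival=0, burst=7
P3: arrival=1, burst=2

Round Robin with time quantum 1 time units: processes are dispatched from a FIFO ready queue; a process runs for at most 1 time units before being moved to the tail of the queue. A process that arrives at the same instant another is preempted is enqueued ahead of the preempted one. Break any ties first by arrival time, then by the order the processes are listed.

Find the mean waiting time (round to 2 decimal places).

3.67

Gantt: | P2 0-1 | P3 1-2 | P2 2-3 | P1 3-4 | P3 4-5 | P2 5-6 | P1 6-7 | P2 7-8 | P1 8-9 | P2 9-12 |
Completion: P1=9  P2=12  P3=5
Turnaround (C−A): P1=7  P2=12  P3=4
Waiting times: P1=4, P2=5, P3=2
Average waiting = (4+5+2) / 3 = 11/3 = 3.67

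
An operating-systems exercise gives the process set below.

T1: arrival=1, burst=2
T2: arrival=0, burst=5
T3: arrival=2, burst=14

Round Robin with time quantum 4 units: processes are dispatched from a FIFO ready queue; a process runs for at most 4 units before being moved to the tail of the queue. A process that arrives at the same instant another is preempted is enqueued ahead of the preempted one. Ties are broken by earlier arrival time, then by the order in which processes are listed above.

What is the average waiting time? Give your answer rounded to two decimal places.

4.67

Gantt: | T2 0-4 | T1 4-6 | T3 6-10 | T2 10-11 | T3 11-21 |
Completion: T1=6  T2=11  T3=21
Turnaround (C−A): T1=5  T2=11  T3=19
Waiting times: T1=3, T2=6, T3=5
Average waiting = (3+6+5) / 3 = 14/3 = 4.67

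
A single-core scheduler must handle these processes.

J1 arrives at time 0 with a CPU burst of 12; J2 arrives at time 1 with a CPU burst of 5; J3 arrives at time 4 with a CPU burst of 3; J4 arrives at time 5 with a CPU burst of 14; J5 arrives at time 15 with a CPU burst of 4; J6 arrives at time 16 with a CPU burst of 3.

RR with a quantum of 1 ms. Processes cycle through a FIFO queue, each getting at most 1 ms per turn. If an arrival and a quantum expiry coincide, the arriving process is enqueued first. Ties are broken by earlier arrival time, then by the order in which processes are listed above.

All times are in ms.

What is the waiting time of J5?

11

Gantt: | J1 0-1 | J2 1-2 | J1 2-3 | J2 3-4 | J1 4-5 | J3 5-6 | J2 6-7 | J4 7-8 | J1 8-9 | J3 9-10 | J2 10-11 | J4 11-12 | J1 12-13 | J3 13-14 | J2 14-15 | J4 15-16 | J1 16-17 | J5 17-18 | J6 18-19 | J4 19-20 | J1 20-21 | J5 21-22 | J6 22-23 | J4 23-24 | J1 24-25 | J5 25-26 | J6 26-27 | J4 27-28 | J1 28-29 | J5 29-30 | J4 30-31 | J1 31-32 | J4 32-33 | J1 33-34 | J4 34-35 | J1 35-36 | J4 36-41 |
Completion: J1=36  J2=15  J3=14  J4=41  J5=30  J6=27
Turnaround (C−A): J1=36  J2=14  J3=10  J4=36  J5=15  J6=11
Waiting(J5) = turnaround − burst = 15 − 4 = 11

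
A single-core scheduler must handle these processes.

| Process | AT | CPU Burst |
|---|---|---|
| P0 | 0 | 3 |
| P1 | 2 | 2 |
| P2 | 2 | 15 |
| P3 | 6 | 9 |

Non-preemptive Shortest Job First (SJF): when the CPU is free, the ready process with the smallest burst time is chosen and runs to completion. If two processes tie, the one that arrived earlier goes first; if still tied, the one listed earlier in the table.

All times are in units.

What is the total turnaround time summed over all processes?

47

Gantt: | P0 0-3 | P1 3-5 | P2 5-20 | P3 20-29 |
Completion: P0=3  P1=5  P2=20  P3=29
Turnaround (C−A): P0=3  P1=3  P2=18  P3=23
Turnaround = completion − arrival: P0=3, P1=3, P2=18, P3=23
Total turnaround = 3 + 3 + 18 + 23 = 47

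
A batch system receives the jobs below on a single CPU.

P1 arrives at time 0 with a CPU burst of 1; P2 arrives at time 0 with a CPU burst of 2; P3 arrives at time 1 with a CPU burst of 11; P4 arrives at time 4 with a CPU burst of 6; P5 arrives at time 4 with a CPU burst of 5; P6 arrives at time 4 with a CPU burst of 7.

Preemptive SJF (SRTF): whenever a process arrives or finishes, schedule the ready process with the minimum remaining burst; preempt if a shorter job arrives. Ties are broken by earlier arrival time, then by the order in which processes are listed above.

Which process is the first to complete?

Gantt: | P1 0-1 | P2 1-3 | P3 3-4 | P5 4-9 | P4 9-15 | P6 15-22 | P3 22-32 |
Completion: P1=1  P2=3  P3=32  P4=15  P5=9  P6=22
Turnaround (C−A): P1=1  P2=3  P3=31  P4=11  P5=5  P6=18
Finish order: P1 → P2 → P5 → P4 → P6 → P3

P1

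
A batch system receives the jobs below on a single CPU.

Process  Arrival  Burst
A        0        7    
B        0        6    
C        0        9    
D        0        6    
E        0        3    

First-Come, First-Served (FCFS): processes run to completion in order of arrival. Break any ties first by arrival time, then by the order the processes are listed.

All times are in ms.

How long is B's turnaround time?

13

Timeline: | A 0-7 | B 7-13 | C 13-22 | D 22-28 | E 28-31 |
Completion: A=7  B=13  C=22  D=28  E=31
Turnaround(B) = completion − arrival = 13 − 0 = 13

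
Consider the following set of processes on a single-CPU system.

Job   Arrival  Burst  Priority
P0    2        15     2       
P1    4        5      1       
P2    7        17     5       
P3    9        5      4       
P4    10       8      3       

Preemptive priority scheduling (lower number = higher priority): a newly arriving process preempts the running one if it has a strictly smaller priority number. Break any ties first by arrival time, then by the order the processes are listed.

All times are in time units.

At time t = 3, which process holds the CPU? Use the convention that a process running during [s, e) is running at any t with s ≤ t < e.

P0

Gantt: | idle 0-2 | P0 2-4 | P1 4-9 | P0 9-22 | P4 22-30 | P3 30-35 | P2 35-52 |
Completion: P0=22  P1=9  P2=52  P3=35  P4=30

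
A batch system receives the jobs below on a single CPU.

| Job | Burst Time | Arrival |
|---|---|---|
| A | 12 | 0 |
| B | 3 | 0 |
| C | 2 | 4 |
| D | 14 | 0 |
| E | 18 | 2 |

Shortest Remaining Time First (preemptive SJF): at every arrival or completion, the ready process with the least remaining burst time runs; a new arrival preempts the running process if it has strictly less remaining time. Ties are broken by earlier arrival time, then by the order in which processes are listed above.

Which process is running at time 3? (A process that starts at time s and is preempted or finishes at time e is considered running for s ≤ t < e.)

Schedule: | B 0-3 | A 3-4 | C 4-6 | A 6-17 | D 17-31 | E 31-49 |
Completion: A=17  B=3  C=6  D=31  E=49
Turnaround (C−A): A=17  B=3  C=2  D=31  E=47

A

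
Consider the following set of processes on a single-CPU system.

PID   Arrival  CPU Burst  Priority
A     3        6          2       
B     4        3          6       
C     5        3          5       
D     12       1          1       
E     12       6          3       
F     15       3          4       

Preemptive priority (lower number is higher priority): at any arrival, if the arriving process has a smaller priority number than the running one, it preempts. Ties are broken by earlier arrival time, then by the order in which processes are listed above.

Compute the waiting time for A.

0

Gantt: | idle 0-3 | A 3-9 | C 9-12 | D 12-13 | E 13-19 | F 19-22 | B 22-25 |
Completion: A=9  B=25  C=12  D=13  E=19  F=22
Turnaround (C−A): A=6  B=21  C=7  D=1  E=7  F=7
Waiting(A) = turnaround − burst = 6 − 6 = 0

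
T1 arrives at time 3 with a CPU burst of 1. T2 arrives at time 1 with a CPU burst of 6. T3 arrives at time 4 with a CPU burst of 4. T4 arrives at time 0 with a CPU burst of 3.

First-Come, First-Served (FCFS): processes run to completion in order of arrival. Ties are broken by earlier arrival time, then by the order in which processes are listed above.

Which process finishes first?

T4

Gantt: | T4 0-3 | T2 3-9 | T1 9-10 | T3 10-14 |
Completion: T1=10  T2=9  T3=14  T4=3
Turnaround (C−A): T1=7  T2=8  T3=10  T4=3
Finish order: T4 → T2 → T1 → T3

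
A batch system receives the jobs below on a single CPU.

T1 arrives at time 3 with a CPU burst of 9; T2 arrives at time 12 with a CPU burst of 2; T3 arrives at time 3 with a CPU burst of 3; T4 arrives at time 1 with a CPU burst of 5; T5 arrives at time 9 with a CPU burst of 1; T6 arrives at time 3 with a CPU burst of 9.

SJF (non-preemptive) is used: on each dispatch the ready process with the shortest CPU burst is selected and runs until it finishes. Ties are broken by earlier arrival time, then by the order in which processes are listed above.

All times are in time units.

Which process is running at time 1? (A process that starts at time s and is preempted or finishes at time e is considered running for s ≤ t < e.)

T4

Timeline: | idle 0-1 | T4 1-6 | T3 6-9 | T5 9-10 | T1 10-19 | T2 19-21 | T6 21-30 |
Completion: T1=19  T2=21  T3=9  T4=6  T5=10  T6=30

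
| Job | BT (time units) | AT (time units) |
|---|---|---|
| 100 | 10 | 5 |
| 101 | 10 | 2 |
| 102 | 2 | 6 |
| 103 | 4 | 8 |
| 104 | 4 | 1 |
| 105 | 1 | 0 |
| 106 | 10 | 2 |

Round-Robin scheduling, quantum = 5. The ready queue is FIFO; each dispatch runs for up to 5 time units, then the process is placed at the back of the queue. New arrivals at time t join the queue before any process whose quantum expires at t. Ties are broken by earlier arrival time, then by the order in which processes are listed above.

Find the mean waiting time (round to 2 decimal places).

13.86

Gantt: | 105 0-1 | 104 1-5 | 101 5-10 | 106 10-15 | 100 15-20 | 102 20-22 | 103 22-26 | 101 26-31 | 106 31-36 | 100 36-41 |
Completion: 100=41  101=31  102=22  103=26  104=5  105=1  106=36
Turnaround (C−A): 100=36  101=29  102=16  103=18  104=4  105=1  106=34
Waiting times: 100=26, 101=19, 102=14, 103=14, 104=0, 105=0, 106=24
Average waiting = (26+19+14+14+0+0+24) / 7 = 97/7 = 13.86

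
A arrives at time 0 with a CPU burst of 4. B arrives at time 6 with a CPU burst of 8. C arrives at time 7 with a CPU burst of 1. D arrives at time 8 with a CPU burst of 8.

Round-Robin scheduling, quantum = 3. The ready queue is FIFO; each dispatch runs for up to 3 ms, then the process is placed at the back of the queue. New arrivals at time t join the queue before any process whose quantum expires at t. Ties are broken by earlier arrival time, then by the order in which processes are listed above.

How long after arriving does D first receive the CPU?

Timeline: | A 0-4 | idle 4-6 | B 6-9 | C 9-10 | D 10-13 | B 13-16 | D 16-19 | B 19-21 | D 21-23 |
Completion: A=4  B=21  C=10  D=23
Turnaround (C−A): A=4  B=15  C=3  D=15
Response(D) = first start − arrival = 10 − 8 = 2

2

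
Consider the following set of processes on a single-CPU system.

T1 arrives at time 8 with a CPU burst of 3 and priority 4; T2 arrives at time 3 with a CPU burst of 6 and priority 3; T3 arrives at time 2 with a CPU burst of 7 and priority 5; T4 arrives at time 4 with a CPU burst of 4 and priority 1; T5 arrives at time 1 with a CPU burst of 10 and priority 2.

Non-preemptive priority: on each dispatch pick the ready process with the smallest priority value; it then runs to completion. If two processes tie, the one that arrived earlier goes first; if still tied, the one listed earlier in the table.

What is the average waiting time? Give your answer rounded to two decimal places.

10.80

Gantt: | idle 0-1 | T5 1-11 | T4 11-15 | T2 15-21 | T1 21-24 | T3 24-31 |
Completion: T1=24  T2=21  T3=31  T4=15  T5=11
Turnaround (C−A): T1=16  T2=18  T3=29  T4=11  T5=10
Waiting times: T1=13, T2=12, T3=22, T4=7, T5=0
Average waiting = (13+12+22+7+0) / 5 = 54/5 = 10.80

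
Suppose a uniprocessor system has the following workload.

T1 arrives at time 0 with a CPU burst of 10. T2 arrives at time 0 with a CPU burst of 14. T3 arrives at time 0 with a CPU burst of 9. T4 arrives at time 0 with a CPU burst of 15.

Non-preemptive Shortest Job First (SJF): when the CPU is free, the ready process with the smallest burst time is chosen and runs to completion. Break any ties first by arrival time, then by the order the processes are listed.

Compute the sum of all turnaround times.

109

Gantt: | T3 0-9 | T1 9-19 | T2 19-33 | T4 33-48 |
Completion: T1=19  T2=33  T3=9  T4=48
Turnaround (C−A): T1=19  T2=33  T3=9  T4=48
Turnaround = completion − arrival: T1=19, T2=33, T3=9, T4=48
Total turnaround = 19 + 33 + 9 + 48 = 109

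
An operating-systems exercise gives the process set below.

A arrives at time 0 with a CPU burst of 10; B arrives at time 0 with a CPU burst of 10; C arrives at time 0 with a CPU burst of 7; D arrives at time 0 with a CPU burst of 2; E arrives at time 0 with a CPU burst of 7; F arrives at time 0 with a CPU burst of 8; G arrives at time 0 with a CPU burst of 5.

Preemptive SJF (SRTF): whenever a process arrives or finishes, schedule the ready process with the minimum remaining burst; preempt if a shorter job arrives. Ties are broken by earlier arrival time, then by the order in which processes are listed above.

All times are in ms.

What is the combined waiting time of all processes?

112

Gantt: | D 0-2 | G 2-7 | C 7-14 | E 14-21 | F 21-29 | A 29-39 | B 39-49 |
Completion: A=39  B=49  C=14  D=2  E=21  F=29  G=7
Turnaround (C−A): A=39  B=49  C=14  D=2  E=21  F=29  G=7
Waiting = turnaround − burst: A=29, B=39, C=7, D=0, E=14, F=21, G=2
Total waiting = 29 + 39 + 7 + 0 + 14 + 21 + 2 = 112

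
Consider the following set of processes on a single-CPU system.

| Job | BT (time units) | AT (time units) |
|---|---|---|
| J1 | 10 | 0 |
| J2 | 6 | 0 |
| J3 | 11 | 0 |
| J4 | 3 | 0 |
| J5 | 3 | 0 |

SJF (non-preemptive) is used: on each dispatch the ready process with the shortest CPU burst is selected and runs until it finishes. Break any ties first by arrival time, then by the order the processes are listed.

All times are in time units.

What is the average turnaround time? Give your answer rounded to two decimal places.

15.20

Timeline: | J4 0-3 | J5 3-6 | J2 6-12 | J1 12-22 | J3 22-33 |
Completion: J1=22  J2=12  J3=33  J4=3  J5=6
Turnaround (C−A): J1=22  J2=12  J3=33  J4=3  J5=6
Turnaround times: J1=22, J2=12, J3=33, J4=3, J5=6
Average turnaround = (22+12+33+3+6) / 5 = 76/5 = 15.20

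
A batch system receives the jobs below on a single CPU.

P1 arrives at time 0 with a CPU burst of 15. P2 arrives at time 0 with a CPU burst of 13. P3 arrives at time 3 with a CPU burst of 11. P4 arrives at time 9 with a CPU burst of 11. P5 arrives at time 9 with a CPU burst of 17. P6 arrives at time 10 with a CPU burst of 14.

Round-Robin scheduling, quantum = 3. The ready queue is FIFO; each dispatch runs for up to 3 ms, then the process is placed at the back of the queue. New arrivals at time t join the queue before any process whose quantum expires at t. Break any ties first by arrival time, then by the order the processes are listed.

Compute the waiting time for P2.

Timeline: | P1 0-3 | P2 3-6 | P3 6-9 | P1 9-12 | P2 12-15 | P4 15-18 | P5 18-21 | P3 21-24 | P6 24-27 | P1 27-30 | P2 30-33 | P4 33-36 | P5 36-39 | P3 39-42 | P6 42-45 | P1 45-48 | P2 48-51 | P4 51-54 | P5 54-57 | P3 57-59 | P6 59-62 | P1 62-65 | P2 65-66 | P4 66-68 | P5 68-71 | P6 71-74 | P5 74-77 | P6 77-79 | P5 79-81 |
Completion: P1=65  P2=66  P3=59  P4=68  P5=81  P6=79
Waiting(P2) = turnaround − burst = 66 − 13 = 53

53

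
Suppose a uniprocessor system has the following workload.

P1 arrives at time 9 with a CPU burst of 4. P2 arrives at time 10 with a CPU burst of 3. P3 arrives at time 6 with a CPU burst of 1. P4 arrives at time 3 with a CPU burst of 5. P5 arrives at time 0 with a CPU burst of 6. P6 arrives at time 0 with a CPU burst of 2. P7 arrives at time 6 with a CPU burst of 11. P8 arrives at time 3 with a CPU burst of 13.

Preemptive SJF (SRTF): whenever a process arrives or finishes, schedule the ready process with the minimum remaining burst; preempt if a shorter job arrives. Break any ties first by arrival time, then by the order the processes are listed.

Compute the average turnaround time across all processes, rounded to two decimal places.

13.50

Timeline: | P6 0-2 | P5 2-6 | P3 6-7 | P5 7-9 | P1 9-13 | P2 13-16 | P4 16-21 | P7 21-32 | P8 32-45 |
Completion: P1=13  P2=16  P3=7  P4=21  P5=9  P6=2  P7=32  P8=45
Turnaround (C−A): P1=4  P2=6  P3=1  P4=18  P5=9  P6=2  P7=26  P8=42
Turnaround times: P1=4, P2=6, P3=1, P4=18, P5=9, P6=2, P7=26, P8=42
Average turnaround = (4+6+1+18+9+2+26+42) / 8 = 108/8 = 13.50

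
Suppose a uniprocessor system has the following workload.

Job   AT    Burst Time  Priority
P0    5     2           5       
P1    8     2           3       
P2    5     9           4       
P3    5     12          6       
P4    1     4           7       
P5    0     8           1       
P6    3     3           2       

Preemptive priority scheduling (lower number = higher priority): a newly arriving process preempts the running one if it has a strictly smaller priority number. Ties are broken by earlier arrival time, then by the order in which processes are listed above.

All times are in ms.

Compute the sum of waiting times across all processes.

Gantt: | P5 0-8 | P6 8-11 | P1 11-13 | P2 13-22 | P0 22-24 | P3 24-36 | P4 36-40 |
Completion: P0=24  P1=13  P2=22  P3=36  P4=40  P5=8  P6=11
Turnaround (C−A): P0=19  P1=5  P2=17  P3=31  P4=39  P5=8  P6=8
Waiting = turnaround − burst: P0=17, P1=3, P2=8, P3=19, P4=35, P5=0, P6=5
Total waiting = 17 + 3 + 8 + 19 + 35 + 0 + 5 = 87

87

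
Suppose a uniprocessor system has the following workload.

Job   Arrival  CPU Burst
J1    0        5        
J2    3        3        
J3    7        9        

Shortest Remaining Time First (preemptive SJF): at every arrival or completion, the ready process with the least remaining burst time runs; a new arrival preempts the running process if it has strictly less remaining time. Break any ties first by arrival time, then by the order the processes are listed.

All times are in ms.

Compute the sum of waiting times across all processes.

3

Schedule: | J1 0-5 | J2 5-8 | J3 8-17 |
Completion: J1=5  J2=8  J3=17
Turnaround (C−A): J1=5  J2=5  J3=10
Waiting = turnaround − burst: J1=0, J2=2, J3=1
Total waiting = 0 + 2 + 1 = 3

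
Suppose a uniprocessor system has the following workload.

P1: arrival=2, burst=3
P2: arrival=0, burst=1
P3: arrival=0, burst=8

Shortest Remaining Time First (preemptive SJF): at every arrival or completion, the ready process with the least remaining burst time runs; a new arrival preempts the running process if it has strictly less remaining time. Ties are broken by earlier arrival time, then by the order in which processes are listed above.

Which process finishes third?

Schedule: | P2 0-1 | P3 1-2 | P1 2-5 | P3 5-12 |
Completion: P1=5  P2=1  P3=12
Turnaround (C−A): P1=3  P2=1  P3=12
Finish order: P2 → P1 → P3

P3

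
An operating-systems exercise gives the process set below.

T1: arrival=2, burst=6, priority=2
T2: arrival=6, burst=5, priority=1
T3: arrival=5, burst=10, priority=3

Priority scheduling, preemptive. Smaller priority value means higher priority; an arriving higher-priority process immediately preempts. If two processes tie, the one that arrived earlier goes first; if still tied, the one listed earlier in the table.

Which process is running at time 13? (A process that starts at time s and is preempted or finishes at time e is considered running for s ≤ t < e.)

T3

Timeline: | idle 0-2 | T1 2-6 | T2 6-11 | T1 11-13 | T3 13-23 |
Completion: T1=13  T2=11  T3=23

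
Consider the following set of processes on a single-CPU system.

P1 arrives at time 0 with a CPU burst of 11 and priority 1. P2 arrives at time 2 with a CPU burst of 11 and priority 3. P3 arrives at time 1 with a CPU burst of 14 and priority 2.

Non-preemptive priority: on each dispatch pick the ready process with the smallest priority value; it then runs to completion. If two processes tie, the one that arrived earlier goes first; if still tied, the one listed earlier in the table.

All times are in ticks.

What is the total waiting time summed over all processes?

Schedule: | P1 0-11 | P3 11-25 | P2 25-36 |
Completion: P1=11  P2=36  P3=25
Turnaround (C−A): P1=11  P2=34  P3=24
Waiting = turnaround − burst: P1=0, P2=23, P3=10
Total waiting = 0 + 23 + 10 = 33

33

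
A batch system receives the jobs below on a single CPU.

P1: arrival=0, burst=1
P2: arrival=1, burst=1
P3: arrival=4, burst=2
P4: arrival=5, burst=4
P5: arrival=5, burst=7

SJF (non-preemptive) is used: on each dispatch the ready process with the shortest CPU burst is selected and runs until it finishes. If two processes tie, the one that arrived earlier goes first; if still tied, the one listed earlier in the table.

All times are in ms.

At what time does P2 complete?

2

Schedule: | P1 0-1 | P2 1-2 | idle 2-4 | P3 4-6 | P4 6-10 | P5 10-17 |
Completion: P1=1  P2=2  P3=6  P4=10  P5=17
Turnaround (C−A): P1=1  P2=1  P3=2  P4=5  P5=12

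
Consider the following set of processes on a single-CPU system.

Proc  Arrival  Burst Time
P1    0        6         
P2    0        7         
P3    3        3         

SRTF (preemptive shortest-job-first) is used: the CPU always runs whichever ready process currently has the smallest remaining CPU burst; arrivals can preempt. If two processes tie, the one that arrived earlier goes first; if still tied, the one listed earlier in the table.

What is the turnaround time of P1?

Gantt: | P1 0-6 | P3 6-9 | P2 9-16 |
Completion: P1=6  P2=16  P3=9
Turnaround (C−A): P1=6  P2=16  P3=6
Turnaround(P1) = completion − arrival = 6 − 0 = 6

6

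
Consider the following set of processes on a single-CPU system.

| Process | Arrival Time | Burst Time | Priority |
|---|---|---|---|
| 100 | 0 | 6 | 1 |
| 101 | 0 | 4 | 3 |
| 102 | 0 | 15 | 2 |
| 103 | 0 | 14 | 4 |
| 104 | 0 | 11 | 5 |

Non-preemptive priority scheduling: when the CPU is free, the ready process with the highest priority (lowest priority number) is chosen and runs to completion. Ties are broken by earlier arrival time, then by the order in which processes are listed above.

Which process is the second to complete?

Timeline: | 100 0-6 | 102 6-21 | 101 21-25 | 103 25-39 | 104 39-50 |
Completion: 100=6  101=25  102=21  103=39  104=50
Finish order: 100 → 102 → 101 → 103 → 104

102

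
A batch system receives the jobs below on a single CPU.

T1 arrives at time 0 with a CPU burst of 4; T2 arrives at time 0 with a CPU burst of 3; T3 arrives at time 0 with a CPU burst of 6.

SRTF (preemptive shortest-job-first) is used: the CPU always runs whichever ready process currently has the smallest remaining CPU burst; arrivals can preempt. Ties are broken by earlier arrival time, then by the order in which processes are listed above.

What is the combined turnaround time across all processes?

Schedule: | T2 0-3 | T1 3-7 | T3 7-13 |
Completion: T1=7  T2=3  T3=13
Turnaround (C−A): T1=7  T2=3  T3=13
Turnaround = completion − arrival: T1=7, T2=3, T3=13
Total turnaround = 7 + 3 + 13 = 23

23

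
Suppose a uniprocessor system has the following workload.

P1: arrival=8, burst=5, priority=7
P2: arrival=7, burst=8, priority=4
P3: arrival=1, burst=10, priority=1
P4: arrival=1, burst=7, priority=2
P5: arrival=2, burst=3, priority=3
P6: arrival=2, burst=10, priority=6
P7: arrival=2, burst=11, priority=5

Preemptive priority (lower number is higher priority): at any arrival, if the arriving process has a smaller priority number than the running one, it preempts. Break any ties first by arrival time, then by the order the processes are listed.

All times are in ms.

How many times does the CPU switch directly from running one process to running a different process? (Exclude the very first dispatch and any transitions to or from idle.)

6

Gantt: | idle 0-1 | P3 1-11 | P4 11-18 | P5 18-21 | P2 21-29 | P7 29-40 | P6 40-50 | P1 50-55 |
Completion: P1=55  P2=29  P3=11  P4=18  P5=21  P6=50  P7=40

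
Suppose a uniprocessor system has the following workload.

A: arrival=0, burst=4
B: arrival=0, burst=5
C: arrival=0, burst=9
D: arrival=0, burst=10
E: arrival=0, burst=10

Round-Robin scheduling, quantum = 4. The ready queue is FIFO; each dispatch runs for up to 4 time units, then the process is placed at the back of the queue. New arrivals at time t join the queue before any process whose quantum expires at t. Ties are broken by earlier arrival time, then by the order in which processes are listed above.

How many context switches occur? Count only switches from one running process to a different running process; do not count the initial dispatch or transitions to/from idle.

Schedule: | A 0-4 | B 4-8 | C 8-12 | D 12-16 | E 16-20 | B 20-21 | C 21-25 | D 25-29 | E 29-33 | C 33-34 | D 34-36 | E 36-38 |
Completion: A=4  B=21  C=34  D=36  E=38
Turnaround (C−A): A=4  B=21  C=34  D=36  E=38

11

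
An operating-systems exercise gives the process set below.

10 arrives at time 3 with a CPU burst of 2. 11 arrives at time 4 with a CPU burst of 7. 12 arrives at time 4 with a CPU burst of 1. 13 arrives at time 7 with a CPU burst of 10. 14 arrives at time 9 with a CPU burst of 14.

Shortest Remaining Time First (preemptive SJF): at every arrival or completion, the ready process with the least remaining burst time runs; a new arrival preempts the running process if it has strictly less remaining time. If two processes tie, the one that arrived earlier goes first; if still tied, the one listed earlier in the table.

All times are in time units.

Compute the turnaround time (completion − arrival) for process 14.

Timeline: | idle 0-3 | 10 3-5 | 12 5-6 | 11 6-13 | 13 13-23 | 14 23-37 |
Completion: 10=5  11=13  12=6  13=23  14=37
Turnaround (C−A): 10=2  11=9  12=2  13=16  14=28
Turnaround(14) = completion − arrival = 37 − 9 = 28

28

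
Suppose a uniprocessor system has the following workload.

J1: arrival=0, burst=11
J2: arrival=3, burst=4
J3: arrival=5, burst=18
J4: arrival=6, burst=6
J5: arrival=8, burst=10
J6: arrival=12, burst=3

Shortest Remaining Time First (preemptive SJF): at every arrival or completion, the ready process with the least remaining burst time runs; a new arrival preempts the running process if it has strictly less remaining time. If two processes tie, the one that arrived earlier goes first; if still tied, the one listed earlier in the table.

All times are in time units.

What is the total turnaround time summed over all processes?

Timeline: | J1 0-3 | J2 3-7 | J4 7-13 | J6 13-16 | J1 16-24 | J5 24-34 | J3 34-52 |
Completion: J1=24  J2=7  J3=52  J4=13  J5=34  J6=16
Turnaround (C−A): J1=24  J2=4  J3=47  J4=7  J5=26  J6=4
Turnaround = completion − arrival: J1=24, J2=4, J3=47, J4=7, J5=26, J6=4
Total turnaround = 24 + 4 + 47 + 7 + 26 + 4 = 112

112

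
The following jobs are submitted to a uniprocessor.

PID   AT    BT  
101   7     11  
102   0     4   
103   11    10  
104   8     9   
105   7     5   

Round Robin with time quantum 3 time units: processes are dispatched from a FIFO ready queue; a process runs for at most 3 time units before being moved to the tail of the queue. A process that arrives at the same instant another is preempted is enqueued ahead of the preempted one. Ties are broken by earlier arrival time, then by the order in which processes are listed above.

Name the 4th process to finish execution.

101

Gantt: | 102 0-4 | idle 4-7 | 101 7-10 | 105 10-13 | 104 13-16 | 101 16-19 | 103 19-22 | 105 22-24 | 104 24-27 | 101 27-30 | 103 30-33 | 104 33-36 | 101 36-38 | 103 38-42 |
Completion: 101=38  102=4  103=42  104=36  105=24
Turnaround (C−A): 101=31  102=4  103=31  104=28  105=17
Finish order: 102 → 105 → 104 → 101 → 103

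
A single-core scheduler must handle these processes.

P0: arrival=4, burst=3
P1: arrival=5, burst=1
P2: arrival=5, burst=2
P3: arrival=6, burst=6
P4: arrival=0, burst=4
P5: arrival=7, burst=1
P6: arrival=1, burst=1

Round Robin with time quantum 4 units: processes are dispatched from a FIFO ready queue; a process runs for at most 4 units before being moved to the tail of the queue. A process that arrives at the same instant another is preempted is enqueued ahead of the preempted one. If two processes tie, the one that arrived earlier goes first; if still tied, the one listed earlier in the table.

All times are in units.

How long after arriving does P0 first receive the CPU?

1

Schedule: | P4 0-4 | P6 4-5 | P0 5-8 | P1 8-9 | P2 9-11 | P3 11-15 | P5 15-16 | P3 16-18 |
Completion: P0=8  P1=9  P2=11  P3=18  P4=4  P5=16  P6=5
Response(P0) = first start − arrival = 5 − 4 = 1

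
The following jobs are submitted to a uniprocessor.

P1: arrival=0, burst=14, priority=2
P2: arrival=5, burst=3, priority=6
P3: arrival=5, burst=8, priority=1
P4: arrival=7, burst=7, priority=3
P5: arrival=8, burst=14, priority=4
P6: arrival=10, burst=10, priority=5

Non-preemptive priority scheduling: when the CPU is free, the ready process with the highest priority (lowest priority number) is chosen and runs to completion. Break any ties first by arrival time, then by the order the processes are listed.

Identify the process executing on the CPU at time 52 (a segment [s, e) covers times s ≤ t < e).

P6

Timeline: | P1 0-14 | P3 14-22 | P4 22-29 | P5 29-43 | P6 43-53 | P2 53-56 |
Completion: P1=14  P2=56  P3=22  P4=29  P5=43  P6=53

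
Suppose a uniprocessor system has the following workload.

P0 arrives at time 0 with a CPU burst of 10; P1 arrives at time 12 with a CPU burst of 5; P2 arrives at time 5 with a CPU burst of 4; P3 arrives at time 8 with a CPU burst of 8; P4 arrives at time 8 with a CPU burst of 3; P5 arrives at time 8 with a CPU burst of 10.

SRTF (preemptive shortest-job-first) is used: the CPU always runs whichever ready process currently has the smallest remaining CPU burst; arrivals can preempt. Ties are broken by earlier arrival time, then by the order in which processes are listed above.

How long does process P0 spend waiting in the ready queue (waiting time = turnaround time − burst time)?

Gantt: | P0 0-5 | P2 5-9 | P4 9-12 | P0 12-17 | P1 17-22 | P3 22-30 | P5 30-40 |
Completion: P0=17  P1=22  P2=9  P3=30  P4=12  P5=40
Waiting(P0) = turnaround − burst = 17 − 10 = 7

7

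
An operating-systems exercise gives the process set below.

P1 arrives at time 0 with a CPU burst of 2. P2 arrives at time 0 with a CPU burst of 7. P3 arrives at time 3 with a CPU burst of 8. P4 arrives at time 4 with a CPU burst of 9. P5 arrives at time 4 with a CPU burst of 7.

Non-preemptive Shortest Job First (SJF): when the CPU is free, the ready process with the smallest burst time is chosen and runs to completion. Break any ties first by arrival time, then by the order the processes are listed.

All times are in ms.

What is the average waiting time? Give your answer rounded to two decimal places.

8.00

Timeline: | P1 0-2 | P2 2-9 | P5 9-16 | P3 16-24 | P4 24-33 |
Completion: P1=2  P2=9  P3=24  P4=33  P5=16
Turnaround (C−A): P1=2  P2=9  P3=21  P4=29  P5=12
Waiting times: P1=0, P2=2, P3=13, P4=20, P5=5
Average waiting = (0+2+13+20+5) / 5 = 40/5 = 8.00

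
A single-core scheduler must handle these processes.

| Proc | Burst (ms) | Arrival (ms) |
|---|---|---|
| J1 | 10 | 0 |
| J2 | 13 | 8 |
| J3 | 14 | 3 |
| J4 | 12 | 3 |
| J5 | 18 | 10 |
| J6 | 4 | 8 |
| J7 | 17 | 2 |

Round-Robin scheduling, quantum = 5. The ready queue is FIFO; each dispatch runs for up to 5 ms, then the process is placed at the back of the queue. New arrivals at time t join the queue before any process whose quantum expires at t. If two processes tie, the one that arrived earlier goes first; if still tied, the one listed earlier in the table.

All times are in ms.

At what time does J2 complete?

78

Schedule: | J1 0-5 | J7 5-10 | J3 10-15 | J4 15-20 | J1 20-25 | J2 25-30 | J6 30-34 | J5 34-39 | J7 39-44 | J3 44-49 | J4 49-54 | J2 54-59 | J5 59-64 | J7 64-69 | J3 69-73 | J4 73-75 | J2 75-78 | J5 78-83 | J7 83-85 | J5 85-88 |
Completion: J1=25  J2=78  J3=73  J4=75  J5=88  J6=34  J7=85
Turnaround (C−A): J1=25  J2=70  J3=70  J4=72  J5=78  J6=26  J7=83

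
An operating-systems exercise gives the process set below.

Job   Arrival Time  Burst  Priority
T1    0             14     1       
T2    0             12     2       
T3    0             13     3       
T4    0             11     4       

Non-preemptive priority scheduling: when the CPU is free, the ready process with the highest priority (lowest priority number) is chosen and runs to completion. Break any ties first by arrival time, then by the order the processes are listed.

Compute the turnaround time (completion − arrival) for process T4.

Schedule: | T1 0-14 | T2 14-26 | T3 26-39 | T4 39-50 |
Completion: T1=14  T2=26  T3=39  T4=50
Turnaround (C−A): T1=14  T2=26  T3=39  T4=50
Turnaround(T4) = completion − arrival = 50 − 0 = 50

50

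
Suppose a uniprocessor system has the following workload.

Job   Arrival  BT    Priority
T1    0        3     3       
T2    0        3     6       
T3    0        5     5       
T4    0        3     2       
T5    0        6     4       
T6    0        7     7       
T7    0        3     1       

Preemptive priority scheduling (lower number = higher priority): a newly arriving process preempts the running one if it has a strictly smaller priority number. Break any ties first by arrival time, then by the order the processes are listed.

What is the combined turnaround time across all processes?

106

Gantt: | T7 0-3 | T4 3-6 | T1 6-9 | T5 9-15 | T3 15-20 | T2 20-23 | T6 23-30 |
Completion: T1=9  T2=23  T3=20  T4=6  T5=15  T6=30  T7=3
Turnaround (C−A): T1=9  T2=23  T3=20  T4=6  T5=15  T6=30  T7=3
Turnaround = completion − arrival: T1=9, T2=23, T3=20, T4=6, T5=15, T6=30, T7=3
Total turnaround = 9 + 23 + 20 + 6 + 15 + 30 + 3 = 106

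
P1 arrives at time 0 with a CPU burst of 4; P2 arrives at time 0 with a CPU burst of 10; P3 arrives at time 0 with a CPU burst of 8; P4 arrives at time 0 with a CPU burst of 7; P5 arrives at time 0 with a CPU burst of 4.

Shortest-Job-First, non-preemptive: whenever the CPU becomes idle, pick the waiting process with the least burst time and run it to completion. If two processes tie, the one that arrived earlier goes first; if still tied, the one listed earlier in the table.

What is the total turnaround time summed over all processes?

Gantt: | P1 0-4 | P5 4-8 | P4 8-15 | P3 15-23 | P2 23-33 |
Completion: P1=4  P2=33  P3=23  P4=15  P5=8
Turnaround (C−A): P1=4  P2=33  P3=23  P4=15  P5=8
Turnaround = completion − arrival: P1=4, P2=33, P3=23, P4=15, P5=8
Total turnaround = 4 + 33 + 23 + 15 + 8 = 83

83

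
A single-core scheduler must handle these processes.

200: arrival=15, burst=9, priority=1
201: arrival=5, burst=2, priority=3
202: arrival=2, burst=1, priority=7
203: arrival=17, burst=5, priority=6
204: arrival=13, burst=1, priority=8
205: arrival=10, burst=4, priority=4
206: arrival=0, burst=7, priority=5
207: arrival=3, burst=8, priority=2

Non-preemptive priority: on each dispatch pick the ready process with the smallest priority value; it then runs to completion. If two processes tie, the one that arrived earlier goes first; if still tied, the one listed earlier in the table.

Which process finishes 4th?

Gantt: | 206 0-7 | 207 7-15 | 200 15-24 | 201 24-26 | 205 26-30 | 203 30-35 | 202 35-36 | 204 36-37 |
Completion: 200=24  201=26  202=36  203=35  204=37  205=30  206=7  207=15
Turnaround (C−A): 200=9  201=21  202=34  203=18  204=24  205=20  206=7  207=12
Finish order: 206 → 207 → 200 → 201 → 205 → 203 → 202 → 204

201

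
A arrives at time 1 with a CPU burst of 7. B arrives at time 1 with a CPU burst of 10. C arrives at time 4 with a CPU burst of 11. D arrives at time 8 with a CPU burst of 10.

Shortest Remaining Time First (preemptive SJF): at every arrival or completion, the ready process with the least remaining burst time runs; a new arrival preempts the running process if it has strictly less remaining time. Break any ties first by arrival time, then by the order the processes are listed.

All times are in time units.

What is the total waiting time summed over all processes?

Gantt: | idle 0-1 | A 1-8 | B 8-18 | D 18-28 | C 28-39 |
Completion: A=8  B=18  C=39  D=28
Turnaround (C−A): A=7  B=17  C=35  D=20
Waiting = turnaround − burst: A=0, B=7, C=24, D=10
Total waiting = 0 + 7 + 24 + 10 = 41

41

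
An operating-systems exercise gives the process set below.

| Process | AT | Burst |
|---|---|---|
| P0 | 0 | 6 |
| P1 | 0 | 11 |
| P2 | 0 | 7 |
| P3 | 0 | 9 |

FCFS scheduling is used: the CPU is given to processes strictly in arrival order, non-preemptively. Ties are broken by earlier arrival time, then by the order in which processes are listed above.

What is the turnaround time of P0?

Timeline: | P0 0-6 | P1 6-17 | P2 17-24 | P3 24-33 |
Completion: P0=6  P1=17  P2=24  P3=33
Turnaround(P0) = completion − arrival = 6 − 0 = 6

6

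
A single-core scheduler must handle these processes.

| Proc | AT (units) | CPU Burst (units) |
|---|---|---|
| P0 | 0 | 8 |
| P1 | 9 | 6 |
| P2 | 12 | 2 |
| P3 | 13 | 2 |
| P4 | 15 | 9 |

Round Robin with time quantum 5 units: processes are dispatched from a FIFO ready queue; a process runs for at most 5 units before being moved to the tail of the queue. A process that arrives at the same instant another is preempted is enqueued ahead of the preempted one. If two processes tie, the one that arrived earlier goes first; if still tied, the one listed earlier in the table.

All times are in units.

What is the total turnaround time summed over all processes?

40

Timeline: | P0 0-8 | idle 8-9 | P1 9-14 | P2 14-16 | P3 16-18 | P1 18-19 | P4 19-28 |
Completion: P0=8  P1=19  P2=16  P3=18  P4=28
Turnaround (C−A): P0=8  P1=10  P2=4  P3=5  P4=13
Turnaround = completion − arrival: P0=8, P1=10, P2=4, P3=5, P4=13
Total turnaround = 8 + 10 + 4 + 5 + 13 = 40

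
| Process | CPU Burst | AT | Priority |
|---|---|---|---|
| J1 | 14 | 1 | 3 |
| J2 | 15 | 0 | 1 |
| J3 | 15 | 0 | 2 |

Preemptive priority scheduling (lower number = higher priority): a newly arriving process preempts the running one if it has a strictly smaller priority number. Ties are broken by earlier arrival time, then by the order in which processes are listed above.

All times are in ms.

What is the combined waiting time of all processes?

44

Schedule: | J2 0-15 | J3 15-30 | J1 30-44 |
Completion: J1=44  J2=15  J3=30
Turnaround (C−A): J1=43  J2=15  J3=30
Waiting = turnaround − burst: J1=29, J2=0, J3=15
Total waiting = 29 + 0 + 15 = 44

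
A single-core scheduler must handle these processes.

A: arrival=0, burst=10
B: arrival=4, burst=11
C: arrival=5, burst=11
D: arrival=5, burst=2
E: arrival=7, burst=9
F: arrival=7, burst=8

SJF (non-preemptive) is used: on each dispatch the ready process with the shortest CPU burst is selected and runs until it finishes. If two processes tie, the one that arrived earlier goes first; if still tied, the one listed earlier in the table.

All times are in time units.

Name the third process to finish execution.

F

Timeline: | A 0-10 | D 10-12 | F 12-20 | E 20-29 | B 29-40 | C 40-51 |
Completion: A=10  B=40  C=51  D=12  E=29  F=20
Finish order: A → D → F → E → B → C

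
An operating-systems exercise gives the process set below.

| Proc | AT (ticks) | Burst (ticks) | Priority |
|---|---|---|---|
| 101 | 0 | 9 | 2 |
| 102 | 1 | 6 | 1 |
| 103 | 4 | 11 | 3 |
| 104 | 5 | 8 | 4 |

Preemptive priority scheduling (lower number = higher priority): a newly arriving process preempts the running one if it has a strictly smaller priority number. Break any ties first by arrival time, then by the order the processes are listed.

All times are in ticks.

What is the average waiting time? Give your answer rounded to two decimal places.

Timeline: | 101 0-1 | 102 1-7 | 101 7-15 | 103 15-26 | 104 26-34 |
Completion: 101=15  102=7  103=26  104=34
Waiting times: 101=6, 102=0, 103=11, 104=21
Average waiting = (6+0+11+21) / 4 = 38/4 = 9.50

9.50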